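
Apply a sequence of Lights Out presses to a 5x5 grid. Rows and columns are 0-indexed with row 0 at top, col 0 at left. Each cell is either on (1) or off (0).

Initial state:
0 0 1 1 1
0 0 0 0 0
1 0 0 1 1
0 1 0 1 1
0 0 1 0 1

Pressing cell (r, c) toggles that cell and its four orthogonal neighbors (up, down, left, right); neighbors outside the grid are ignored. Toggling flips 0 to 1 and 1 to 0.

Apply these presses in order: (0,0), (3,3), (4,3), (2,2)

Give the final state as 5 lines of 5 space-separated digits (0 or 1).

After press 1 at (0,0):
1 1 1 1 1
1 0 0 0 0
1 0 0 1 1
0 1 0 1 1
0 0 1 0 1

After press 2 at (3,3):
1 1 1 1 1
1 0 0 0 0
1 0 0 0 1
0 1 1 0 0
0 0 1 1 1

After press 3 at (4,3):
1 1 1 1 1
1 0 0 0 0
1 0 0 0 1
0 1 1 1 0
0 0 0 0 0

After press 4 at (2,2):
1 1 1 1 1
1 0 1 0 0
1 1 1 1 1
0 1 0 1 0
0 0 0 0 0

Answer: 1 1 1 1 1
1 0 1 0 0
1 1 1 1 1
0 1 0 1 0
0 0 0 0 0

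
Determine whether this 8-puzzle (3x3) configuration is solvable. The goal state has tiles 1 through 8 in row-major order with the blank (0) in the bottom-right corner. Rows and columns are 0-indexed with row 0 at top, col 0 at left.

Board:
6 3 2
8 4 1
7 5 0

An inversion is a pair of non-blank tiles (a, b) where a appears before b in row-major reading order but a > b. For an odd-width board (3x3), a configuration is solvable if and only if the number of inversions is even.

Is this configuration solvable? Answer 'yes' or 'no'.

Inversions (pairs i<j in row-major order where tile[i] > tile[j] > 0): 14
14 is even, so the puzzle is solvable.

Answer: yes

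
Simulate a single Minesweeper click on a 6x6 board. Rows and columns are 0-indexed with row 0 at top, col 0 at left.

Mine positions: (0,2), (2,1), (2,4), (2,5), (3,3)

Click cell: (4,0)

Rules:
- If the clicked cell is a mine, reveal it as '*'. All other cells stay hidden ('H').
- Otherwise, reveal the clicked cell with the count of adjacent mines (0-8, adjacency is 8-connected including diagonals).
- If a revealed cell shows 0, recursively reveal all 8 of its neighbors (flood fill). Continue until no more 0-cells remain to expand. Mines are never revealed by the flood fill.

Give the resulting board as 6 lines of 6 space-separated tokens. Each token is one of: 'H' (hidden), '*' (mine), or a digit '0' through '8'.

H H H H H H
H H H H H H
H H H H H H
1 1 2 H 3 2
0 0 1 1 1 0
0 0 0 0 0 0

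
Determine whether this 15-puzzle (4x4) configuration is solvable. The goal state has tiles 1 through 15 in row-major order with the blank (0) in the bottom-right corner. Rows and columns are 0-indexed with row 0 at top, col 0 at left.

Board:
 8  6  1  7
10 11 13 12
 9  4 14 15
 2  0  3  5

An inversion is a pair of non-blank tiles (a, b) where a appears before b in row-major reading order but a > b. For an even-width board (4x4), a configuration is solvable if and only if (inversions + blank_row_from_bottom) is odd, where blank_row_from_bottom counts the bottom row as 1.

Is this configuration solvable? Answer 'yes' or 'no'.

Answer: no

Derivation:
Inversions: 49
Blank is in row 3 (0-indexed from top), which is row 1 counting from the bottom (bottom = 1).
49 + 1 = 50, which is even, so the puzzle is not solvable.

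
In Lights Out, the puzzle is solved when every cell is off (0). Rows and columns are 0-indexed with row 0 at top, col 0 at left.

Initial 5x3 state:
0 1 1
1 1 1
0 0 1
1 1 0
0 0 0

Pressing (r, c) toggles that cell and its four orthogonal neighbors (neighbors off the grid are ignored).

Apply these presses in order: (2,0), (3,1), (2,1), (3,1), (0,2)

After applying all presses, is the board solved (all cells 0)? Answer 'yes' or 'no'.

After press 1 at (2,0):
0 1 1
0 1 1
1 1 1
0 1 0
0 0 0

After press 2 at (3,1):
0 1 1
0 1 1
1 0 1
1 0 1
0 1 0

After press 3 at (2,1):
0 1 1
0 0 1
0 1 0
1 1 1
0 1 0

After press 4 at (3,1):
0 1 1
0 0 1
0 0 0
0 0 0
0 0 0

After press 5 at (0,2):
0 0 0
0 0 0
0 0 0
0 0 0
0 0 0

Lights still on: 0

Answer: yes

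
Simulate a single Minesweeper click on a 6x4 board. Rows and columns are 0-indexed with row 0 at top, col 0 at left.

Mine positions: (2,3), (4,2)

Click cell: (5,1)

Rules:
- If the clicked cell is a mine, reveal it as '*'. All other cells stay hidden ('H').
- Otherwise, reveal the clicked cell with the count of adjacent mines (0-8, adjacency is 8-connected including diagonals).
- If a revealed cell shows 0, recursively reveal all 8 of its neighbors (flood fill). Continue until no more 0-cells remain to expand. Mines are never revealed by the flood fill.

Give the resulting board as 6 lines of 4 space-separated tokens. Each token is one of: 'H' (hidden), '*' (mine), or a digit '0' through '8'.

H H H H
H H H H
H H H H
H H H H
H H H H
H 1 H H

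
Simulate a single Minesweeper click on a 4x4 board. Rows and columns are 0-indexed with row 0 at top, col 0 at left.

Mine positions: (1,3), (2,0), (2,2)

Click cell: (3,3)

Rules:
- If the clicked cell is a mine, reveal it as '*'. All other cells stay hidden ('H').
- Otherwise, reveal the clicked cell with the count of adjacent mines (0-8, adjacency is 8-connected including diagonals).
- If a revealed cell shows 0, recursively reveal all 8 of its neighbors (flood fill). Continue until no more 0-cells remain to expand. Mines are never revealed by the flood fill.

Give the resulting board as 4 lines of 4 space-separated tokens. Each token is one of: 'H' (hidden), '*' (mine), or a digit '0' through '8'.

H H H H
H H H H
H H H H
H H H 1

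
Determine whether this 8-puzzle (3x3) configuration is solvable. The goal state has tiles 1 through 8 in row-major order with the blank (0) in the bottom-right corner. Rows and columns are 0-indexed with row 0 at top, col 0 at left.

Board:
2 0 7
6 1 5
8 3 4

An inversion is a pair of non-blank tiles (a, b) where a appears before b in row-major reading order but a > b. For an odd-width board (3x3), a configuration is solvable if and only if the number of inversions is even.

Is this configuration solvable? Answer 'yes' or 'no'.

Inversions (pairs i<j in row-major order where tile[i] > tile[j] > 0): 14
14 is even, so the puzzle is solvable.

Answer: yes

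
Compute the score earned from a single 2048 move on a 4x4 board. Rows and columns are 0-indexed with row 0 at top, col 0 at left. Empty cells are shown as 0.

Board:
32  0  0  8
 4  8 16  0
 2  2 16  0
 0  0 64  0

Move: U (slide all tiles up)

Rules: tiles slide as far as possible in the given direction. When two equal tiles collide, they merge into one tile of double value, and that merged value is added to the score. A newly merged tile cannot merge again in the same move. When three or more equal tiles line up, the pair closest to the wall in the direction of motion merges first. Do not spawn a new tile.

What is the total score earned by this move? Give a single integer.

Answer: 32

Derivation:
Slide up:
col 0: [32, 4, 2, 0] -> [32, 4, 2, 0]  score +0 (running 0)
col 1: [0, 8, 2, 0] -> [8, 2, 0, 0]  score +0 (running 0)
col 2: [0, 16, 16, 64] -> [32, 64, 0, 0]  score +32 (running 32)
col 3: [8, 0, 0, 0] -> [8, 0, 0, 0]  score +0 (running 32)
Board after move:
32  8 32  8
 4  2 64  0
 2  0  0  0
 0  0  0  0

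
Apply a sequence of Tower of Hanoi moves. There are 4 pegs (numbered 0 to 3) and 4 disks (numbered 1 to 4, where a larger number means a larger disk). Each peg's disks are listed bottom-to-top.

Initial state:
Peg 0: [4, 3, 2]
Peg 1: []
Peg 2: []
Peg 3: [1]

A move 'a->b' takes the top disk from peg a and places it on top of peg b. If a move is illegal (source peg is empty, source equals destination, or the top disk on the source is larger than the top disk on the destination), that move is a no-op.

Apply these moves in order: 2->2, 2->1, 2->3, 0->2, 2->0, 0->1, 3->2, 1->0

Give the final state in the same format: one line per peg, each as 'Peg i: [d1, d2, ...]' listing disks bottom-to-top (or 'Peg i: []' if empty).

After move 1 (2->2):
Peg 0: [4, 3, 2]
Peg 1: []
Peg 2: []
Peg 3: [1]

After move 2 (2->1):
Peg 0: [4, 3, 2]
Peg 1: []
Peg 2: []
Peg 3: [1]

After move 3 (2->3):
Peg 0: [4, 3, 2]
Peg 1: []
Peg 2: []
Peg 3: [1]

After move 4 (0->2):
Peg 0: [4, 3]
Peg 1: []
Peg 2: [2]
Peg 3: [1]

After move 5 (2->0):
Peg 0: [4, 3, 2]
Peg 1: []
Peg 2: []
Peg 3: [1]

After move 6 (0->1):
Peg 0: [4, 3]
Peg 1: [2]
Peg 2: []
Peg 3: [1]

After move 7 (3->2):
Peg 0: [4, 3]
Peg 1: [2]
Peg 2: [1]
Peg 3: []

After move 8 (1->0):
Peg 0: [4, 3, 2]
Peg 1: []
Peg 2: [1]
Peg 3: []

Answer: Peg 0: [4, 3, 2]
Peg 1: []
Peg 2: [1]
Peg 3: []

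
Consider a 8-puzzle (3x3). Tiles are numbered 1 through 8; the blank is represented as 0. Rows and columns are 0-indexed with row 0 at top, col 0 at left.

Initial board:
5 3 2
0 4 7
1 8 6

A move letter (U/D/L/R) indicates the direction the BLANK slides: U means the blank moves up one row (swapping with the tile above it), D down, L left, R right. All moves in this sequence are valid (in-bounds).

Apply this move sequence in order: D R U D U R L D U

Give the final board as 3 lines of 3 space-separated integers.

Answer: 5 3 2
1 0 7
8 4 6

Derivation:
After move 1 (D):
5 3 2
1 4 7
0 8 6

After move 2 (R):
5 3 2
1 4 7
8 0 6

After move 3 (U):
5 3 2
1 0 7
8 4 6

After move 4 (D):
5 3 2
1 4 7
8 0 6

After move 5 (U):
5 3 2
1 0 7
8 4 6

After move 6 (R):
5 3 2
1 7 0
8 4 6

After move 7 (L):
5 3 2
1 0 7
8 4 6

After move 8 (D):
5 3 2
1 4 7
8 0 6

After move 9 (U):
5 3 2
1 0 7
8 4 6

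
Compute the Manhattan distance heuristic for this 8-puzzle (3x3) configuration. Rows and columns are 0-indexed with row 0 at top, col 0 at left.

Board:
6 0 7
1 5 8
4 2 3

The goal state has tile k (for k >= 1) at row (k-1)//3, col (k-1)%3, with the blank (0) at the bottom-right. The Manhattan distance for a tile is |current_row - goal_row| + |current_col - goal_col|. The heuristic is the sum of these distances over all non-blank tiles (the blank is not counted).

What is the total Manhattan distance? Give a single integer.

Tile 6: (0,0)->(1,2) = 3
Tile 7: (0,2)->(2,0) = 4
Tile 1: (1,0)->(0,0) = 1
Tile 5: (1,1)->(1,1) = 0
Tile 8: (1,2)->(2,1) = 2
Tile 4: (2,0)->(1,0) = 1
Tile 2: (2,1)->(0,1) = 2
Tile 3: (2,2)->(0,2) = 2
Sum: 3 + 4 + 1 + 0 + 2 + 1 + 2 + 2 = 15

Answer: 15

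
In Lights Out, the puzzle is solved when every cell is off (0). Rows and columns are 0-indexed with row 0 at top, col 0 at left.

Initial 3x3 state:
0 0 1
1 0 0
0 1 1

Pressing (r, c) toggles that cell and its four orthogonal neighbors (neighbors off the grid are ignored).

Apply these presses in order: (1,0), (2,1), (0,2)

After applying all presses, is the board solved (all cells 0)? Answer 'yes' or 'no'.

Answer: no

Derivation:
After press 1 at (1,0):
1 0 1
0 1 0
1 1 1

After press 2 at (2,1):
1 0 1
0 0 0
0 0 0

After press 3 at (0,2):
1 1 0
0 0 1
0 0 0

Lights still on: 3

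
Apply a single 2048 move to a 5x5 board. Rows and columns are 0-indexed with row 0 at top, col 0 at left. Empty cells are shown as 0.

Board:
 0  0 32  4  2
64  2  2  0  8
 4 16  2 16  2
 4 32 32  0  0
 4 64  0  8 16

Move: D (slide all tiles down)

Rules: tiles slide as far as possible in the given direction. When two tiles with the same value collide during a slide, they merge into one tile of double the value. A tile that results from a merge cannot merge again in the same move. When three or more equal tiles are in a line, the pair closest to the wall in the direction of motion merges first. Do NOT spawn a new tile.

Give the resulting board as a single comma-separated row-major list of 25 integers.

Answer: 0, 0, 0, 0, 0, 0, 2, 0, 0, 2, 64, 16, 32, 4, 8, 4, 32, 4, 16, 2, 8, 64, 32, 8, 16

Derivation:
Slide down:
col 0: [0, 64, 4, 4, 4] -> [0, 0, 64, 4, 8]
col 1: [0, 2, 16, 32, 64] -> [0, 2, 16, 32, 64]
col 2: [32, 2, 2, 32, 0] -> [0, 0, 32, 4, 32]
col 3: [4, 0, 16, 0, 8] -> [0, 0, 4, 16, 8]
col 4: [2, 8, 2, 0, 16] -> [0, 2, 8, 2, 16]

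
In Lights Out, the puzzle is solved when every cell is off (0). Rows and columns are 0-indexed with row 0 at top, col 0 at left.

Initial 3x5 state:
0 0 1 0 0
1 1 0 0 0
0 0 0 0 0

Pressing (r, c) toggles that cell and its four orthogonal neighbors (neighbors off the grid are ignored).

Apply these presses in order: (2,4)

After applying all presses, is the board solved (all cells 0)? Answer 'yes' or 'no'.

Answer: no

Derivation:
After press 1 at (2,4):
0 0 1 0 0
1 1 0 0 1
0 0 0 1 1

Lights still on: 6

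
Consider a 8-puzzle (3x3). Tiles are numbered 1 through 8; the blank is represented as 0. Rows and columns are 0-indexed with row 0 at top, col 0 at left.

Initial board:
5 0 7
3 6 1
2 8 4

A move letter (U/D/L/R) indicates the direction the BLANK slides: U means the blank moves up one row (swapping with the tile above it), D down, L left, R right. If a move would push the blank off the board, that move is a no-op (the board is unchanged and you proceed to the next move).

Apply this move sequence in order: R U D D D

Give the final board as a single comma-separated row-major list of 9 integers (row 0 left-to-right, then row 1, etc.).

Answer: 5, 7, 1, 3, 6, 4, 2, 8, 0

Derivation:
After move 1 (R):
5 7 0
3 6 1
2 8 4

After move 2 (U):
5 7 0
3 6 1
2 8 4

After move 3 (D):
5 7 1
3 6 0
2 8 4

After move 4 (D):
5 7 1
3 6 4
2 8 0

After move 5 (D):
5 7 1
3 6 4
2 8 0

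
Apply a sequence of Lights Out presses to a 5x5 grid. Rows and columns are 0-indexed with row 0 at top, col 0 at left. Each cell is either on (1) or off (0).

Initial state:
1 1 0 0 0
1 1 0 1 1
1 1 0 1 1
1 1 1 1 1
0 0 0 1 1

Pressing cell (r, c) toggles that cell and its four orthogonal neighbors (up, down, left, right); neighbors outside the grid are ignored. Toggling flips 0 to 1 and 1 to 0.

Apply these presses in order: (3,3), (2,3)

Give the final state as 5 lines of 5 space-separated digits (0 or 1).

After press 1 at (3,3):
1 1 0 0 0
1 1 0 1 1
1 1 0 0 1
1 1 0 0 0
0 0 0 0 1

After press 2 at (2,3):
1 1 0 0 0
1 1 0 0 1
1 1 1 1 0
1 1 0 1 0
0 0 0 0 1

Answer: 1 1 0 0 0
1 1 0 0 1
1 1 1 1 0
1 1 0 1 0
0 0 0 0 1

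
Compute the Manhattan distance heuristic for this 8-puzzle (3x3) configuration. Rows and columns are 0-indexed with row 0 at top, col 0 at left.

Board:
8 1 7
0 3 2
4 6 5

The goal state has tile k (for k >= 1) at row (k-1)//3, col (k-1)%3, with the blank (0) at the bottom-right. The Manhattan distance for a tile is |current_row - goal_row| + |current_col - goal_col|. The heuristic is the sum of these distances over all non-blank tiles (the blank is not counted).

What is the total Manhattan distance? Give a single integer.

Tile 8: at (0,0), goal (2,1), distance |0-2|+|0-1| = 3
Tile 1: at (0,1), goal (0,0), distance |0-0|+|1-0| = 1
Tile 7: at (0,2), goal (2,0), distance |0-2|+|2-0| = 4
Tile 3: at (1,1), goal (0,2), distance |1-0|+|1-2| = 2
Tile 2: at (1,2), goal (0,1), distance |1-0|+|2-1| = 2
Tile 4: at (2,0), goal (1,0), distance |2-1|+|0-0| = 1
Tile 6: at (2,1), goal (1,2), distance |2-1|+|1-2| = 2
Tile 5: at (2,2), goal (1,1), distance |2-1|+|2-1| = 2
Sum: 3 + 1 + 4 + 2 + 2 + 1 + 2 + 2 = 17

Answer: 17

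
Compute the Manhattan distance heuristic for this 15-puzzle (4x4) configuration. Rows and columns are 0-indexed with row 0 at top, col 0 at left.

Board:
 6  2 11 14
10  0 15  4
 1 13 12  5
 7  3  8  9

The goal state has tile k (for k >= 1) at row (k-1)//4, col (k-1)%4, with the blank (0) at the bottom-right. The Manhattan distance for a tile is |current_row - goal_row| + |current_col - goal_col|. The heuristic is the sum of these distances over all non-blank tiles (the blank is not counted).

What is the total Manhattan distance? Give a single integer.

Answer: 38

Derivation:
Tile 6: (0,0)->(1,1) = 2
Tile 2: (0,1)->(0,1) = 0
Tile 11: (0,2)->(2,2) = 2
Tile 14: (0,3)->(3,1) = 5
Tile 10: (1,0)->(2,1) = 2
Tile 15: (1,2)->(3,2) = 2
Tile 4: (1,3)->(0,3) = 1
Tile 1: (2,0)->(0,0) = 2
Tile 13: (2,1)->(3,0) = 2
Tile 12: (2,2)->(2,3) = 1
Tile 5: (2,3)->(1,0) = 4
Tile 7: (3,0)->(1,2) = 4
Tile 3: (3,1)->(0,2) = 4
Tile 8: (3,2)->(1,3) = 3
Tile 9: (3,3)->(2,0) = 4
Sum: 2 + 0 + 2 + 5 + 2 + 2 + 1 + 2 + 2 + 1 + 4 + 4 + 4 + 3 + 4 = 38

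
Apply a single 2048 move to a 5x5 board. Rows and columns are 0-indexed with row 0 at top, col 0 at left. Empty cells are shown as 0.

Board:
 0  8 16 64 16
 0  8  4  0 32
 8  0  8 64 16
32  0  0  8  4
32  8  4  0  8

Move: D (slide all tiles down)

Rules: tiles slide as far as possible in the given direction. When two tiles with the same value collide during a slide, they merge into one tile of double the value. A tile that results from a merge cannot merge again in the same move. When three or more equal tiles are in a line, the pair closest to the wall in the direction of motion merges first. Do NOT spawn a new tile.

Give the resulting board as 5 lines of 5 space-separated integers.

Answer:   0   0   0   0  16
  0   0  16   0  32
  0   0   4   0  16
  8   8   8 128   4
 64  16   4   8   8

Derivation:
Slide down:
col 0: [0, 0, 8, 32, 32] -> [0, 0, 0, 8, 64]
col 1: [8, 8, 0, 0, 8] -> [0, 0, 0, 8, 16]
col 2: [16, 4, 8, 0, 4] -> [0, 16, 4, 8, 4]
col 3: [64, 0, 64, 8, 0] -> [0, 0, 0, 128, 8]
col 4: [16, 32, 16, 4, 8] -> [16, 32, 16, 4, 8]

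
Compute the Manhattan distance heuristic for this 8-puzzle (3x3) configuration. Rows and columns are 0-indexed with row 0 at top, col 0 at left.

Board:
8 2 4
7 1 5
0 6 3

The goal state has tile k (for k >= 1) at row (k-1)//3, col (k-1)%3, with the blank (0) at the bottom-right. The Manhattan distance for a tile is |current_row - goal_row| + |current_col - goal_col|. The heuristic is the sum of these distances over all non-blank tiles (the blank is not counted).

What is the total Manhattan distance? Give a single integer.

Tile 8: (0,0)->(2,1) = 3
Tile 2: (0,1)->(0,1) = 0
Tile 4: (0,2)->(1,0) = 3
Tile 7: (1,0)->(2,0) = 1
Tile 1: (1,1)->(0,0) = 2
Tile 5: (1,2)->(1,1) = 1
Tile 6: (2,1)->(1,2) = 2
Tile 3: (2,2)->(0,2) = 2
Sum: 3 + 0 + 3 + 1 + 2 + 1 + 2 + 2 = 14

Answer: 14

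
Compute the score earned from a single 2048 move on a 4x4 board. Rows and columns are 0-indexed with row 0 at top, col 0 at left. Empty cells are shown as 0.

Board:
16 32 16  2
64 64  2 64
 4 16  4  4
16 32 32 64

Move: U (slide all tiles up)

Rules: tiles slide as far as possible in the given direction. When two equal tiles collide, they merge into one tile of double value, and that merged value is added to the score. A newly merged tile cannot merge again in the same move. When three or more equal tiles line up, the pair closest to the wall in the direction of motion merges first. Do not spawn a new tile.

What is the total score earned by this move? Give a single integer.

Answer: 0

Derivation:
Slide up:
col 0: [16, 64, 4, 16] -> [16, 64, 4, 16]  score +0 (running 0)
col 1: [32, 64, 16, 32] -> [32, 64, 16, 32]  score +0 (running 0)
col 2: [16, 2, 4, 32] -> [16, 2, 4, 32]  score +0 (running 0)
col 3: [2, 64, 4, 64] -> [2, 64, 4, 64]  score +0 (running 0)
Board after move:
16 32 16  2
64 64  2 64
 4 16  4  4
16 32 32 64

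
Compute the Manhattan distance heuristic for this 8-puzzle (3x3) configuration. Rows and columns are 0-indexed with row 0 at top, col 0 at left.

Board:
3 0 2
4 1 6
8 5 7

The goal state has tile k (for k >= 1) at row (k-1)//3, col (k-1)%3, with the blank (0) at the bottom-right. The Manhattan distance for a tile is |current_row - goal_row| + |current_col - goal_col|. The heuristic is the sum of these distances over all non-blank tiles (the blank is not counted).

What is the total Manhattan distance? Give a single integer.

Answer: 9

Derivation:
Tile 3: (0,0)->(0,2) = 2
Tile 2: (0,2)->(0,1) = 1
Tile 4: (1,0)->(1,0) = 0
Tile 1: (1,1)->(0,0) = 2
Tile 6: (1,2)->(1,2) = 0
Tile 8: (2,0)->(2,1) = 1
Tile 5: (2,1)->(1,1) = 1
Tile 7: (2,2)->(2,0) = 2
Sum: 2 + 1 + 0 + 2 + 0 + 1 + 1 + 2 = 9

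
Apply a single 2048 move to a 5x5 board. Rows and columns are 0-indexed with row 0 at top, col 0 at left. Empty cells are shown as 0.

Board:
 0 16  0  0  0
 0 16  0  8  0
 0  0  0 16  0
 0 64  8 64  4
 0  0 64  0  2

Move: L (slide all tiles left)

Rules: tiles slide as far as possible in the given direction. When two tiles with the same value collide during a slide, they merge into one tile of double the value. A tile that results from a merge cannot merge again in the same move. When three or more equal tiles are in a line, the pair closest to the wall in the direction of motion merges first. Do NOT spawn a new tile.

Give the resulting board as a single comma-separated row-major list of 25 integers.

Slide left:
row 0: [0, 16, 0, 0, 0] -> [16, 0, 0, 0, 0]
row 1: [0, 16, 0, 8, 0] -> [16, 8, 0, 0, 0]
row 2: [0, 0, 0, 16, 0] -> [16, 0, 0, 0, 0]
row 3: [0, 64, 8, 64, 4] -> [64, 8, 64, 4, 0]
row 4: [0, 0, 64, 0, 2] -> [64, 2, 0, 0, 0]

Answer: 16, 0, 0, 0, 0, 16, 8, 0, 0, 0, 16, 0, 0, 0, 0, 64, 8, 64, 4, 0, 64, 2, 0, 0, 0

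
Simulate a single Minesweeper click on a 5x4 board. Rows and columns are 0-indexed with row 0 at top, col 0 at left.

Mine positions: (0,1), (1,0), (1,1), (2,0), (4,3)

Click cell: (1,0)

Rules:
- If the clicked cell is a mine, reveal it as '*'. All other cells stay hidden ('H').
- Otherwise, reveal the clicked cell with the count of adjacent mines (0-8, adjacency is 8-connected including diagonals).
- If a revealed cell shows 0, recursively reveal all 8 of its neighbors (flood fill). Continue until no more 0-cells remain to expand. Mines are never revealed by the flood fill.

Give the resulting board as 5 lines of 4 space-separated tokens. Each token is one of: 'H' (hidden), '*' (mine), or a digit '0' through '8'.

H H H H
* H H H
H H H H
H H H H
H H H H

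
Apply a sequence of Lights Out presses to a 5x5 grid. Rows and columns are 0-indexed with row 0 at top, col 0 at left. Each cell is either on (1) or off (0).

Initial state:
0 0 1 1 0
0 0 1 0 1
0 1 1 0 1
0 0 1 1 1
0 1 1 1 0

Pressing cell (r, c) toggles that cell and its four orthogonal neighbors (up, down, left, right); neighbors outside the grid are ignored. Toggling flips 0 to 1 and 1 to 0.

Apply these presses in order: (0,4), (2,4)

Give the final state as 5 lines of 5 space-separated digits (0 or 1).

Answer: 0 0 1 0 1
0 0 1 0 1
0 1 1 1 0
0 0 1 1 0
0 1 1 1 0

Derivation:
After press 1 at (0,4):
0 0 1 0 1
0 0 1 0 0
0 1 1 0 1
0 0 1 1 1
0 1 1 1 0

After press 2 at (2,4):
0 0 1 0 1
0 0 1 0 1
0 1 1 1 0
0 0 1 1 0
0 1 1 1 0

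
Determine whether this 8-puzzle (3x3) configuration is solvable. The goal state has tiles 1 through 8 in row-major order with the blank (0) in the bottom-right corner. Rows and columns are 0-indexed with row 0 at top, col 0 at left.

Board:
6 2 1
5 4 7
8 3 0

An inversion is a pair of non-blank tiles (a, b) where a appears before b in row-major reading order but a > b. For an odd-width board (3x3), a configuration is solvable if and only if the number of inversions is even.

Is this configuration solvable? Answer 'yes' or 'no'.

Answer: no

Derivation:
Inversions (pairs i<j in row-major order where tile[i] > tile[j] > 0): 11
11 is odd, so the puzzle is not solvable.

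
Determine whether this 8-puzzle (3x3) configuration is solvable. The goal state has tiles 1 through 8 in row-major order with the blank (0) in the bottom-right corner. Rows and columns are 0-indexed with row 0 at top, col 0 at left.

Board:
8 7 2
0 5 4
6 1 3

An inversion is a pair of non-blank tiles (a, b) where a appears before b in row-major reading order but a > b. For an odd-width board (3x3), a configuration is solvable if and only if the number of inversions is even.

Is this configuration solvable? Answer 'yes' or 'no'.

Inversions (pairs i<j in row-major order where tile[i] > tile[j] > 0): 21
21 is odd, so the puzzle is not solvable.

Answer: no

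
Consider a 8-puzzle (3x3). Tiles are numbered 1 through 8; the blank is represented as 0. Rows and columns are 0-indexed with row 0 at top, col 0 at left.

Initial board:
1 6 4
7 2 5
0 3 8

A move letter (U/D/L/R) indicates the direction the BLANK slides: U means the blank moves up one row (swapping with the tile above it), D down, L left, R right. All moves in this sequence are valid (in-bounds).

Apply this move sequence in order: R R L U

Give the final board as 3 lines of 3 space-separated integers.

Answer: 1 6 4
7 0 5
3 2 8

Derivation:
After move 1 (R):
1 6 4
7 2 5
3 0 8

After move 2 (R):
1 6 4
7 2 5
3 8 0

After move 3 (L):
1 6 4
7 2 5
3 0 8

After move 4 (U):
1 6 4
7 0 5
3 2 8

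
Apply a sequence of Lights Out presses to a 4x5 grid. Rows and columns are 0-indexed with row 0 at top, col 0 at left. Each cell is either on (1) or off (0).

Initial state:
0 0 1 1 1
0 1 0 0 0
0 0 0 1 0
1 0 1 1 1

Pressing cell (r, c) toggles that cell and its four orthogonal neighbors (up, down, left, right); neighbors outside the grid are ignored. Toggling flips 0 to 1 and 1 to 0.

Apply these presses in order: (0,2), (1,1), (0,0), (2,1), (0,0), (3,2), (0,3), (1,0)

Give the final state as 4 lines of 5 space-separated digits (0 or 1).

Answer: 1 0 1 1 0
0 0 0 1 0
0 0 0 1 0
1 0 0 0 1

Derivation:
After press 1 at (0,2):
0 1 0 0 1
0 1 1 0 0
0 0 0 1 0
1 0 1 1 1

After press 2 at (1,1):
0 0 0 0 1
1 0 0 0 0
0 1 0 1 0
1 0 1 1 1

After press 3 at (0,0):
1 1 0 0 1
0 0 0 0 0
0 1 0 1 0
1 0 1 1 1

After press 4 at (2,1):
1 1 0 0 1
0 1 0 0 0
1 0 1 1 0
1 1 1 1 1

After press 5 at (0,0):
0 0 0 0 1
1 1 0 0 0
1 0 1 1 0
1 1 1 1 1

After press 6 at (3,2):
0 0 0 0 1
1 1 0 0 0
1 0 0 1 0
1 0 0 0 1

After press 7 at (0,3):
0 0 1 1 0
1 1 0 1 0
1 0 0 1 0
1 0 0 0 1

After press 8 at (1,0):
1 0 1 1 0
0 0 0 1 0
0 0 0 1 0
1 0 0 0 1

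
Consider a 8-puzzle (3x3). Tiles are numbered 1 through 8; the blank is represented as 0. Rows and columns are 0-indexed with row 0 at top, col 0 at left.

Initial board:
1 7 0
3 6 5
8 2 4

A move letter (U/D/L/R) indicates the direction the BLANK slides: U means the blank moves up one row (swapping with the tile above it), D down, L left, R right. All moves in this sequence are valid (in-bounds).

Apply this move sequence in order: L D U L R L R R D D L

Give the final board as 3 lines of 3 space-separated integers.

Answer: 1 7 5
3 6 4
8 0 2

Derivation:
After move 1 (L):
1 0 7
3 6 5
8 2 4

After move 2 (D):
1 6 7
3 0 5
8 2 4

After move 3 (U):
1 0 7
3 6 5
8 2 4

After move 4 (L):
0 1 7
3 6 5
8 2 4

After move 5 (R):
1 0 7
3 6 5
8 2 4

After move 6 (L):
0 1 7
3 6 5
8 2 4

After move 7 (R):
1 0 7
3 6 5
8 2 4

After move 8 (R):
1 7 0
3 6 5
8 2 4

After move 9 (D):
1 7 5
3 6 0
8 2 4

After move 10 (D):
1 7 5
3 6 4
8 2 0

After move 11 (L):
1 7 5
3 6 4
8 0 2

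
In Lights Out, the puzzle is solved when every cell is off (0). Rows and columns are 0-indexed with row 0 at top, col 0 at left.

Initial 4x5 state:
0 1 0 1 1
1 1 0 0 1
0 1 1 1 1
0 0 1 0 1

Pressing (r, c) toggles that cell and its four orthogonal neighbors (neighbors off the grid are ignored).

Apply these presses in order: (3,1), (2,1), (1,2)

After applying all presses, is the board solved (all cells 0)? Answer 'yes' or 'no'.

Answer: no

Derivation:
After press 1 at (3,1):
0 1 0 1 1
1 1 0 0 1
0 0 1 1 1
1 1 0 0 1

After press 2 at (2,1):
0 1 0 1 1
1 0 0 0 1
1 1 0 1 1
1 0 0 0 1

After press 3 at (1,2):
0 1 1 1 1
1 1 1 1 1
1 1 1 1 1
1 0 0 0 1

Lights still on: 16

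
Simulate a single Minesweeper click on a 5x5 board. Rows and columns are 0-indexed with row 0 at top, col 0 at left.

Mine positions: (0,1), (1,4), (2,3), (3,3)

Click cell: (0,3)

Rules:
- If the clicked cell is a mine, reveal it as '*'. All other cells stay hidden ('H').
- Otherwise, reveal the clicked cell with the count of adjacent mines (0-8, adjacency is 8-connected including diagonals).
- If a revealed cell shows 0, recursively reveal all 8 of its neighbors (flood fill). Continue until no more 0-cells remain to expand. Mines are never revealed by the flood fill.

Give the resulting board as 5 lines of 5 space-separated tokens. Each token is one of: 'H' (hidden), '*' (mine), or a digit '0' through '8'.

H H H 1 H
H H H H H
H H H H H
H H H H H
H H H H H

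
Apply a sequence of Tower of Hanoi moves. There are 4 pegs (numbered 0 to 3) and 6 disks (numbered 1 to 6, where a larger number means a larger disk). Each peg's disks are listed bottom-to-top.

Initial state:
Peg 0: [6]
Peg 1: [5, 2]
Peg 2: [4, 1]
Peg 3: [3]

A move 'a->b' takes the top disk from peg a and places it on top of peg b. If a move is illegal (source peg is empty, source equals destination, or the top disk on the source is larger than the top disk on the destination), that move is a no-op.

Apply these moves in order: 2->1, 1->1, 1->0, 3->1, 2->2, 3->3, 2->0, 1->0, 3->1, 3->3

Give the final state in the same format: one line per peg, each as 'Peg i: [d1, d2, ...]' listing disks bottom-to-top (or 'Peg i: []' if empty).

Answer: Peg 0: [6, 1]
Peg 1: [5, 2]
Peg 2: [4]
Peg 3: [3]

Derivation:
After move 1 (2->1):
Peg 0: [6]
Peg 1: [5, 2, 1]
Peg 2: [4]
Peg 3: [3]

After move 2 (1->1):
Peg 0: [6]
Peg 1: [5, 2, 1]
Peg 2: [4]
Peg 3: [3]

After move 3 (1->0):
Peg 0: [6, 1]
Peg 1: [5, 2]
Peg 2: [4]
Peg 3: [3]

After move 4 (3->1):
Peg 0: [6, 1]
Peg 1: [5, 2]
Peg 2: [4]
Peg 3: [3]

After move 5 (2->2):
Peg 0: [6, 1]
Peg 1: [5, 2]
Peg 2: [4]
Peg 3: [3]

After move 6 (3->3):
Peg 0: [6, 1]
Peg 1: [5, 2]
Peg 2: [4]
Peg 3: [3]

After move 7 (2->0):
Peg 0: [6, 1]
Peg 1: [5, 2]
Peg 2: [4]
Peg 3: [3]

After move 8 (1->0):
Peg 0: [6, 1]
Peg 1: [5, 2]
Peg 2: [4]
Peg 3: [3]

After move 9 (3->1):
Peg 0: [6, 1]
Peg 1: [5, 2]
Peg 2: [4]
Peg 3: [3]

After move 10 (3->3):
Peg 0: [6, 1]
Peg 1: [5, 2]
Peg 2: [4]
Peg 3: [3]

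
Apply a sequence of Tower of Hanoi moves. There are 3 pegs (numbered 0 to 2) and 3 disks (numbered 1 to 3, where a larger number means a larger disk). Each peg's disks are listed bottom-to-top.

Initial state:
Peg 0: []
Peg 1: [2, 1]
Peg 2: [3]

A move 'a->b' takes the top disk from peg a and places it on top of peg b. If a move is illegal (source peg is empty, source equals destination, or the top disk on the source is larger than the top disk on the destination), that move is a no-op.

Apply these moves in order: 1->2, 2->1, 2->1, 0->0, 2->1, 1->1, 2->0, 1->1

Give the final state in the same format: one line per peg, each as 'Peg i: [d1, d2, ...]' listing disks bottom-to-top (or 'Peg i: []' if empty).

After move 1 (1->2):
Peg 0: []
Peg 1: [2]
Peg 2: [3, 1]

After move 2 (2->1):
Peg 0: []
Peg 1: [2, 1]
Peg 2: [3]

After move 3 (2->1):
Peg 0: []
Peg 1: [2, 1]
Peg 2: [3]

After move 4 (0->0):
Peg 0: []
Peg 1: [2, 1]
Peg 2: [3]

After move 5 (2->1):
Peg 0: []
Peg 1: [2, 1]
Peg 2: [3]

After move 6 (1->1):
Peg 0: []
Peg 1: [2, 1]
Peg 2: [3]

After move 7 (2->0):
Peg 0: [3]
Peg 1: [2, 1]
Peg 2: []

After move 8 (1->1):
Peg 0: [3]
Peg 1: [2, 1]
Peg 2: []

Answer: Peg 0: [3]
Peg 1: [2, 1]
Peg 2: []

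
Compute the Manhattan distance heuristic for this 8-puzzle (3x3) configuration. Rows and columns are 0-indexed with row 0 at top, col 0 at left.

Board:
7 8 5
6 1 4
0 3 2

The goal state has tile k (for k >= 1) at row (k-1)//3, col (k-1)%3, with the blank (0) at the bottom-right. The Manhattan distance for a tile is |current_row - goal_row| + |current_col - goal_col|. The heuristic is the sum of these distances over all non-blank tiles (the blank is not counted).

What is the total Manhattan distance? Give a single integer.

Answer: 18

Derivation:
Tile 7: at (0,0), goal (2,0), distance |0-2|+|0-0| = 2
Tile 8: at (0,1), goal (2,1), distance |0-2|+|1-1| = 2
Tile 5: at (0,2), goal (1,1), distance |0-1|+|2-1| = 2
Tile 6: at (1,0), goal (1,2), distance |1-1|+|0-2| = 2
Tile 1: at (1,1), goal (0,0), distance |1-0|+|1-0| = 2
Tile 4: at (1,2), goal (1,0), distance |1-1|+|2-0| = 2
Tile 3: at (2,1), goal (0,2), distance |2-0|+|1-2| = 3
Tile 2: at (2,2), goal (0,1), distance |2-0|+|2-1| = 3
Sum: 2 + 2 + 2 + 2 + 2 + 2 + 3 + 3 = 18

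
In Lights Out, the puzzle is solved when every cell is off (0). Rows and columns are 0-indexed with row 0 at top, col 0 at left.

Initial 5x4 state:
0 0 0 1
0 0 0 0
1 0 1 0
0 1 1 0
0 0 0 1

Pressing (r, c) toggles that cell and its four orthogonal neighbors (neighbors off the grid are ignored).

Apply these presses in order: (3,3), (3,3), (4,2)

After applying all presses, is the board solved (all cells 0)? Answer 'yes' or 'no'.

Answer: no

Derivation:
After press 1 at (3,3):
0 0 0 1
0 0 0 0
1 0 1 1
0 1 0 1
0 0 0 0

After press 2 at (3,3):
0 0 0 1
0 0 0 0
1 0 1 0
0 1 1 0
0 0 0 1

After press 3 at (4,2):
0 0 0 1
0 0 0 0
1 0 1 0
0 1 0 0
0 1 1 0

Lights still on: 6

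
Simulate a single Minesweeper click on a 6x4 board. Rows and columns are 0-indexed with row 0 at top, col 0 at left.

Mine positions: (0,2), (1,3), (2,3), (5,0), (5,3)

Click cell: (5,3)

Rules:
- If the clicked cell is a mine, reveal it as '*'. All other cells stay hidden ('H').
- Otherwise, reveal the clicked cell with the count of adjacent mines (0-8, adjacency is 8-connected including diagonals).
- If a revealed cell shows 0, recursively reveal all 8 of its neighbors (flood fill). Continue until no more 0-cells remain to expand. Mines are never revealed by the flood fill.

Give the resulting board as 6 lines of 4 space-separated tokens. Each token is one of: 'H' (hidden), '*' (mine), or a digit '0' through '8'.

H H H H
H H H H
H H H H
H H H H
H H H H
H H H *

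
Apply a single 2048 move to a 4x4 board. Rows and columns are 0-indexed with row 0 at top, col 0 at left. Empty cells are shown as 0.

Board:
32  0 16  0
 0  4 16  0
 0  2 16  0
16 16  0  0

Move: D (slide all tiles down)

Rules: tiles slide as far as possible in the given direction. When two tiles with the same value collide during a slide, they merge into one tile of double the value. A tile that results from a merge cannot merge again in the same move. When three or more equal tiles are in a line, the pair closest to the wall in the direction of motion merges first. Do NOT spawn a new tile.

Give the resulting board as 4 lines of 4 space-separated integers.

Slide down:
col 0: [32, 0, 0, 16] -> [0, 0, 32, 16]
col 1: [0, 4, 2, 16] -> [0, 4, 2, 16]
col 2: [16, 16, 16, 0] -> [0, 0, 16, 32]
col 3: [0, 0, 0, 0] -> [0, 0, 0, 0]

Answer:  0  0  0  0
 0  4  0  0
32  2 16  0
16 16 32  0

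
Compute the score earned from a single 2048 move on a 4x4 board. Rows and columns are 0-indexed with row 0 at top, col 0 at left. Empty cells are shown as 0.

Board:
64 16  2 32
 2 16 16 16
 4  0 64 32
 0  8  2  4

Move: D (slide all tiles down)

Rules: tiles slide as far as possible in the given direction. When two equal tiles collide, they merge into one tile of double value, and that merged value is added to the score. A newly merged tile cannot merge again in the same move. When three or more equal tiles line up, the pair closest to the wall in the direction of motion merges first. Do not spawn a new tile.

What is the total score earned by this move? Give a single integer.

Slide down:
col 0: [64, 2, 4, 0] -> [0, 64, 2, 4]  score +0 (running 0)
col 1: [16, 16, 0, 8] -> [0, 0, 32, 8]  score +32 (running 32)
col 2: [2, 16, 64, 2] -> [2, 16, 64, 2]  score +0 (running 32)
col 3: [32, 16, 32, 4] -> [32, 16, 32, 4]  score +0 (running 32)
Board after move:
 0  0  2 32
64  0 16 16
 2 32 64 32
 4  8  2  4

Answer: 32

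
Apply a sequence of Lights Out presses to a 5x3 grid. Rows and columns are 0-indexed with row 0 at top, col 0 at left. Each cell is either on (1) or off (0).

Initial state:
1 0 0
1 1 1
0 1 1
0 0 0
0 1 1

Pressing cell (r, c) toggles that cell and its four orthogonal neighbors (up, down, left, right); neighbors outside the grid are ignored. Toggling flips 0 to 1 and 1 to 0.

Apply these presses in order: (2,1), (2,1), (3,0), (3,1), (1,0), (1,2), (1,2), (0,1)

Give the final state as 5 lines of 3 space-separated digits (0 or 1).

Answer: 1 1 1
0 1 1
0 0 1
0 0 1
1 0 1

Derivation:
After press 1 at (2,1):
1 0 0
1 0 1
1 0 0
0 1 0
0 1 1

After press 2 at (2,1):
1 0 0
1 1 1
0 1 1
0 0 0
0 1 1

After press 3 at (3,0):
1 0 0
1 1 1
1 1 1
1 1 0
1 1 1

After press 4 at (3,1):
1 0 0
1 1 1
1 0 1
0 0 1
1 0 1

After press 5 at (1,0):
0 0 0
0 0 1
0 0 1
0 0 1
1 0 1

After press 6 at (1,2):
0 0 1
0 1 0
0 0 0
0 0 1
1 0 1

After press 7 at (1,2):
0 0 0
0 0 1
0 0 1
0 0 1
1 0 1

After press 8 at (0,1):
1 1 1
0 1 1
0 0 1
0 0 1
1 0 1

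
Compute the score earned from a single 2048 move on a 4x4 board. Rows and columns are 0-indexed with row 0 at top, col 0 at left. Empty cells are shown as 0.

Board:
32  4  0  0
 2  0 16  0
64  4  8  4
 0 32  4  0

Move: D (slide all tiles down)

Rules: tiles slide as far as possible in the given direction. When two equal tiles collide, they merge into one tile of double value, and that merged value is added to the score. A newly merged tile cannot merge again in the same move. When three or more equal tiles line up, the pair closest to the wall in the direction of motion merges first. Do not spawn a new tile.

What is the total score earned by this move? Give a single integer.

Answer: 8

Derivation:
Slide down:
col 0: [32, 2, 64, 0] -> [0, 32, 2, 64]  score +0 (running 0)
col 1: [4, 0, 4, 32] -> [0, 0, 8, 32]  score +8 (running 8)
col 2: [0, 16, 8, 4] -> [0, 16, 8, 4]  score +0 (running 8)
col 3: [0, 0, 4, 0] -> [0, 0, 0, 4]  score +0 (running 8)
Board after move:
 0  0  0  0
32  0 16  0
 2  8  8  0
64 32  4  4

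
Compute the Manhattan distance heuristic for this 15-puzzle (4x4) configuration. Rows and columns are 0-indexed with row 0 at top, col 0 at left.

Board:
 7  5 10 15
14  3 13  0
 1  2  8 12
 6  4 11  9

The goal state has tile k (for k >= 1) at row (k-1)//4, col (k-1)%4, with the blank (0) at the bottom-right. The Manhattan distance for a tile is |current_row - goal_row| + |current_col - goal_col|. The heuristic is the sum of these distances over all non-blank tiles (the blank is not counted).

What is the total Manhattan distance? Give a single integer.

Answer: 40

Derivation:
Tile 7: at (0,0), goal (1,2), distance |0-1|+|0-2| = 3
Tile 5: at (0,1), goal (1,0), distance |0-1|+|1-0| = 2
Tile 10: at (0,2), goal (2,1), distance |0-2|+|2-1| = 3
Tile 15: at (0,3), goal (3,2), distance |0-3|+|3-2| = 4
Tile 14: at (1,0), goal (3,1), distance |1-3|+|0-1| = 3
Tile 3: at (1,1), goal (0,2), distance |1-0|+|1-2| = 2
Tile 13: at (1,2), goal (3,0), distance |1-3|+|2-0| = 4
Tile 1: at (2,0), goal (0,0), distance |2-0|+|0-0| = 2
Tile 2: at (2,1), goal (0,1), distance |2-0|+|1-1| = 2
Tile 8: at (2,2), goal (1,3), distance |2-1|+|2-3| = 2
Tile 12: at (2,3), goal (2,3), distance |2-2|+|3-3| = 0
Tile 6: at (3,0), goal (1,1), distance |3-1|+|0-1| = 3
Tile 4: at (3,1), goal (0,3), distance |3-0|+|1-3| = 5
Tile 11: at (3,2), goal (2,2), distance |3-2|+|2-2| = 1
Tile 9: at (3,3), goal (2,0), distance |3-2|+|3-0| = 4
Sum: 3 + 2 + 3 + 4 + 3 + 2 + 4 + 2 + 2 + 2 + 0 + 3 + 5 + 1 + 4 = 40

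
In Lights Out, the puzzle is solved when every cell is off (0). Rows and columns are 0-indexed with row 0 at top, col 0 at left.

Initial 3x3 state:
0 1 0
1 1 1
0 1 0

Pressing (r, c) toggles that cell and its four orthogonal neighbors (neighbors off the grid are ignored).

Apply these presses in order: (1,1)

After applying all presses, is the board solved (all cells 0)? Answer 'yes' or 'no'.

After press 1 at (1,1):
0 0 0
0 0 0
0 0 0

Lights still on: 0

Answer: yes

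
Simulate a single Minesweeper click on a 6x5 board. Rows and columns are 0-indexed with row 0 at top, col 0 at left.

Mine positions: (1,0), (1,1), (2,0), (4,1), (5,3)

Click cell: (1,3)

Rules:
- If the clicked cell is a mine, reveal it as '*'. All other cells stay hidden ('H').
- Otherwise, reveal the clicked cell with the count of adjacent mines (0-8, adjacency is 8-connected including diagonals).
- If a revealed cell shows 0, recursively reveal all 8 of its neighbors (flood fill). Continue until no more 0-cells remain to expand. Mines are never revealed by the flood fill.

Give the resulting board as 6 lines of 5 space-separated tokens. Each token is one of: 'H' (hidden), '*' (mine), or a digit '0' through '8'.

H H 1 0 0
H H 1 0 0
H H 1 0 0
H H 1 0 0
H H 2 1 1
H H H H H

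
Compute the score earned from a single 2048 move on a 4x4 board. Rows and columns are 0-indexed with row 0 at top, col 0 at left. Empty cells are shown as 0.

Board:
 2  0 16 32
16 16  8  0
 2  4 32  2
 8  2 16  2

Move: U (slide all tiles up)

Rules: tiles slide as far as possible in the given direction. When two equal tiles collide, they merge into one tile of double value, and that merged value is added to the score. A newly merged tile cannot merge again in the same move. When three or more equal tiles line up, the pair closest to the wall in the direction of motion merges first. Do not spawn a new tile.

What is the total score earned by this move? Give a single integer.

Slide up:
col 0: [2, 16, 2, 8] -> [2, 16, 2, 8]  score +0 (running 0)
col 1: [0, 16, 4, 2] -> [16, 4, 2, 0]  score +0 (running 0)
col 2: [16, 8, 32, 16] -> [16, 8, 32, 16]  score +0 (running 0)
col 3: [32, 0, 2, 2] -> [32, 4, 0, 0]  score +4 (running 4)
Board after move:
 2 16 16 32
16  4  8  4
 2  2 32  0
 8  0 16  0

Answer: 4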